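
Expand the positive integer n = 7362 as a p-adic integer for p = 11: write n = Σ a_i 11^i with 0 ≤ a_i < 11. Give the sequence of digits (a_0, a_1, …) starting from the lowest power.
(a_0, a_1, …) = (3, 9, 5, 5)

Repeated division by 11 gives the digits low-to-high: 7362 = 3 + 9·11^1 + 5·11^2 + 5·11^3. Digit sequence: (3, 9, 5, 5).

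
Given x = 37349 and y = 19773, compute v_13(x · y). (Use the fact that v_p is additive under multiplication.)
v_13(738501777) = 6

v_p(x) = 3 (factor: 37349 = 13^3 · 17); v_p(y) = 3 (factor: 19773 = 13^3 · 9). Additivity: v_p(xy) = v_p(x) + v_p(y) = 3 + 3 = 6. (Direct check: xy = 738501777 = 13^6 · (153).)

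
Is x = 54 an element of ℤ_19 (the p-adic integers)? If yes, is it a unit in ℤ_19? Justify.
x ∈ ℤ_19^× (unit); v_19(x) = 0

ℤ_19 = {x ∈ ℚ_19 : v_19(x) ≥ 0} and ℤ_19^× = {x ∈ ℤ_19 : v_19(x) = 0}. Here v_19(54) = v_19(num) − v_19(den) = 0; compare against these criteria.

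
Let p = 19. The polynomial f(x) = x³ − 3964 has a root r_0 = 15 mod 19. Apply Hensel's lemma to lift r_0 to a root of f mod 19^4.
r_3 = 69061 (mod 130321)

Hensel: r_{i+1} = r_i − f(r_i)/f′(r_i) mod 19^{i+2}, where f′(x) = 3x². Iterate:
  r_0 = 15 (mod 19)
  r_1 = 110 (mod 361)
  r_2 = 471 (mod 6859)
  r_3 = 69061 (mod 130321)
Final: r = 69061 with f(r) ≡ 0 mod 19^4.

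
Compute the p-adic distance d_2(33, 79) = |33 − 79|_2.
d_2(33, 79) = 1/2

Step 1 — x − y = 33 − 79 = -46. Step 2 — v_2(-46) = 1 (factor: -46 = −(2^1 · 23); the sign does not affect v_p). Step 3 — |x − y|_2 = 2^{-1} = 1/2.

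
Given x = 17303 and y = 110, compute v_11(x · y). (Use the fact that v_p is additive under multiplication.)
v_11(1903330) = 4

v_p(x) = 3 (factor: 17303 = 11^3 · 13); v_p(y) = 1 (factor: 110 = 11^1 · 10). Additivity: v_p(xy) = v_p(x) + v_p(y) = 3 + 1 = 4. (Direct check: xy = 1903330 = 11^4 · (130).)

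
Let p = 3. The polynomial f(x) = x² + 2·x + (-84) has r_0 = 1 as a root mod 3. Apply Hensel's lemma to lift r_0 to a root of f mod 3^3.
r_2 = 1 (mod 27)

Hensel: r_{i+1} = r_i − f(r_i)·(f′(r_i))^{-1} mod 3^{i+2}, f′(x) = 2x + 2. Iterate:
  r_0 = 1 (mod 3)
  r_1 = 1 (mod 9)
  r_2 = 1 (mod 27)
Final: r = 1 satisfies f(r) ≡ 0 mod 3^3.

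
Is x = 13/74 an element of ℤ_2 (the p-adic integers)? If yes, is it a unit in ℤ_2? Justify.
x ∉ ℤ_2 (v_2(x) = -1 < 0)

ℤ_2 = {x ∈ ℚ_2 : v_2(x) ≥ 0} and ℤ_2^× = {x ∈ ℤ_2 : v_2(x) = 0}. Here v_2(13/74) = v_2(num) − v_2(den) = -1; compare against these criteria.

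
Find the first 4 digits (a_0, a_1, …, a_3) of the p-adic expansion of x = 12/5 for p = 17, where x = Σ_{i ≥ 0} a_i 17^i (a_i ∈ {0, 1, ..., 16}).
(a_0, …, a_3) = (16, 6, 3, 10)

v_17(12/5) = 0 (numerator and denominator both coprime to 17), so x ∈ ℤ_17^×. Compute digits iteratively via a_i = x_i mod 17, x_{i+1} = (x_i − a_i)/17, with x_0 = x:
  x_0 = 12/5;  a_0 = 16;  x_1 = (x_0 − 16)/17 = -4/5
  x_1 = -4/5;  a_1 = 6;  x_2 = (x_1 − 6)/17 = -2/5
  x_2 = -2/5;  a_2 = 3;  x_3 = (x_2 − 3)/17 = -1/5
  x_3 = -1/5;  a_3 = 10;  x_4 = (x_3 − 10)/17 = -3/5
Digits: (16, 6, 3, 10).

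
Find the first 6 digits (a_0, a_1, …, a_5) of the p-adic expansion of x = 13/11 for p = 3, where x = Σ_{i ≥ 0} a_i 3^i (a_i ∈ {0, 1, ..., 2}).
(a_0, …, a_5) = (2, 0, 1, 1, 2, 0)

v_3(13/11) = 0 (numerator and denominator both coprime to 3), so x ∈ ℤ_3^×. Compute digits iteratively via a_i = x_i mod 3, x_{i+1} = (x_i − a_i)/3, with x_0 = x:
  x_0 = 13/11;  a_0 = 2;  x_1 = (x_0 − 2)/3 = -3/11
  x_1 = -3/11;  a_1 = 0;  x_2 = (x_1 − 0)/3 = -1/11
  x_2 = -1/11;  a_2 = 1;  x_3 = (x_2 − 1)/3 = -4/11
  x_3 = -4/11;  a_3 = 1;  x_4 = (x_3 − 1)/3 = -5/11
  x_4 = -5/11;  a_4 = 2;  x_5 = (x_4 − 2)/3 = -9/11
  x_5 = -9/11;  a_5 = 0;  x_6 = (x_5 − 0)/3 = -3/11
Digits: (2, 0, 1, 1, 2, 0).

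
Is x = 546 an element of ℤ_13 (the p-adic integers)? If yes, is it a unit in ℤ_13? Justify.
x ∈ ℤ_13 but not a unit; v_13(x) = 1 > 0

ℤ_13 = {x ∈ ℚ_13 : v_13(x) ≥ 0} and ℤ_13^× = {x ∈ ℤ_13 : v_13(x) = 0}. Here v_13(546) = v_13(num) − v_13(den) = 1; compare against these criteria.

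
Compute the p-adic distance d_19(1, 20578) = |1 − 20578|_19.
d_19(1, 20578) = 1/6859

Step 1 — x − y = 1 − 20578 = -20577. Step 2 — v_19(-20577) = 3 (factor: -20577 = −(19^3 · 3); the sign does not affect v_p). Step 3 — |x − y|_19 = 19^{-3} = 1/6859.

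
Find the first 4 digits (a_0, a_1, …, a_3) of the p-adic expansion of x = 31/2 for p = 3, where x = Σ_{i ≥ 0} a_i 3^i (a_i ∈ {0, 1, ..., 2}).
(a_0, …, a_3) = (2, 0, 0, 2)

v_3(31/2) = 0 (numerator and denominator both coprime to 3), so x ∈ ℤ_3^×. Compute digits iteratively via a_i = x_i mod 3, x_{i+1} = (x_i − a_i)/3, with x_0 = x:
  x_0 = 31/2;  a_0 = 2;  x_1 = (x_0 − 2)/3 = 9/2
  x_1 = 9/2;  a_1 = 0;  x_2 = (x_1 − 0)/3 = 3/2
  x_2 = 3/2;  a_2 = 0;  x_3 = (x_2 − 0)/3 = 1/2
  x_3 = 1/2;  a_3 = 2;  x_4 = (x_3 − 2)/3 = -1/2
Digits: (2, 0, 0, 2).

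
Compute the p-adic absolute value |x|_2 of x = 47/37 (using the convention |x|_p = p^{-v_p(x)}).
|47/37|_2 = 1

Step 1 — compute v_2(x) by factoring powers of 2 out of the numerator and denominator: v_2(47/37) = 0. Step 2 — apply |x|_p = p^{-v_p(x)} = 2^{0} = 1.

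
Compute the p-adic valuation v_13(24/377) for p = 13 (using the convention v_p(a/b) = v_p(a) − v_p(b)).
v_13(24/377) = -1

Factor powers of 13 from the numerator and denominator of the reduced fraction: 24 = 13^0 · 24 and 377 = 13^1 · 29. Apply v_p(a/b) = v_p(a) − v_p(b): v_13(24/377) = 0 − 1 = -1.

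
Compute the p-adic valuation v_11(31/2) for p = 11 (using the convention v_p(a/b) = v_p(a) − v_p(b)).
v_11(31/2) = 0

Factor powers of 11 from the numerator and denominator of the reduced fraction: 31 = 11^0 · 31 and 2 = 11^0 · 2. Apply v_p(a/b) = v_p(a) − v_p(b): v_11(31/2) = 0 − 0 = 0.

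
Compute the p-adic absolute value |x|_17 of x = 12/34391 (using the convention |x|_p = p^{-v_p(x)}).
|12/34391|_17 = 4913

Step 1 — compute v_17(x) by factoring powers of 17 out of the numerator and denominator: v_17(12/34391) = -3. Step 2 — apply |x|_p = p^{-v_p(x)} = 17^{3} = 4913.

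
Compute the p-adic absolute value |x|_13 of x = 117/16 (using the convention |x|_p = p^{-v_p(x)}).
|117/16|_13 = 1/13

Step 1 — compute v_13(x) by factoring powers of 13 out of the numerator and denominator: v_13(117/16) = 1. Step 2 — apply |x|_p = p^{-v_p(x)} = 13^{-1} = 1/13.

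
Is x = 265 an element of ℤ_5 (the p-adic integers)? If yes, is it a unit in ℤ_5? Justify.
x ∈ ℤ_5 but not a unit; v_5(x) = 1 > 0

ℤ_5 = {x ∈ ℚ_5 : v_5(x) ≥ 0} and ℤ_5^× = {x ∈ ℤ_5 : v_5(x) = 0}. Here v_5(265) = v_5(num) − v_5(den) = 1; compare against these criteria.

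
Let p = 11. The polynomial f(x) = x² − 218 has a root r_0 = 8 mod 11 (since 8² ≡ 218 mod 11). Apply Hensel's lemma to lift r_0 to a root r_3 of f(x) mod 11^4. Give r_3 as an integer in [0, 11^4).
r_3 = 2241 (mod 14641)

Hensel's recurrence: r_{i+1} = r_i − f(r_i)·(f′(r_i))^{-1} mod 11^{i+2}, with f′(x) = 2x. Iterate:
  r_0 = 8 (mod 11)
  r_1 = 63 (mod 121)
  r_2 = 910 (mod 1331)
  r_3 = 2241 (mod 14641)
Final: r_3 = 2241, and one checks f(r_3) ≡ 0 mod 11^4.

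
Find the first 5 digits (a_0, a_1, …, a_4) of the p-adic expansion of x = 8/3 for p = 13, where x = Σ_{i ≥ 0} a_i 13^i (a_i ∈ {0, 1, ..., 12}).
(a_0, …, a_4) = (7, 4, 4, 4, 4)

v_13(8/3) = 0 (numerator and denominator both coprime to 13), so x ∈ ℤ_13^×. Compute digits iteratively via a_i = x_i mod 13, x_{i+1} = (x_i − a_i)/13, with x_0 = x:
  x_0 = 8/3;  a_0 = 7;  x_1 = (x_0 − 7)/13 = -1/3
  x_1 = -1/3;  a_1 = 4;  x_2 = (x_1 − 4)/13 = -1/3
  x_2 = -1/3;  a_2 = 4;  x_3 = (x_2 − 4)/13 = -1/3
  x_3 = -1/3;  a_3 = 4;  x_4 = (x_3 − 4)/13 = -1/3
  x_4 = -1/3;  a_4 = 4;  x_5 = (x_4 − 4)/13 = -1/3
Digits: (7, 4, 4, 4, 4).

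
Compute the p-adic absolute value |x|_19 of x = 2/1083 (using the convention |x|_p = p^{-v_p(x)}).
|2/1083|_19 = 361

Step 1 — compute v_19(x) by factoring powers of 19 out of the numerator and denominator: v_19(2/1083) = -2. Step 2 — apply |x|_p = p^{-v_p(x)} = 19^{2} = 361.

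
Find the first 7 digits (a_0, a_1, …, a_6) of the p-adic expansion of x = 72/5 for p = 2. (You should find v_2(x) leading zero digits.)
(a_0, …, a_6) = (0, 0, 0, 1, 0, 1, 0)

v_2(72/5) = 3, so a_0 = ... = a_2 = 0. Factor out: x = 2^3 · u with u = 9/5 a unit in ℤ_2. Expand u iteratively via a_{v+i} = u_i mod 2, u_{i+1} = (u_i − a_{v+i})/2:
  u_0 = 9/5;  a_3 = 1;  u_1 = (u_0 − 1)/2 = 2/5
  u_1 = 2/5;  a_4 = 0;  u_2 = (u_1 − 0)/2 = 1/5
  u_2 = 1/5;  a_5 = 1;  u_3 = (u_2 − 1)/2 = -2/5
  u_3 = -2/5;  a_6 = 0;  u_4 = (u_3 − 0)/2 = -1/5
Digits: (0, 0, 0, 1, 0, 1, 0).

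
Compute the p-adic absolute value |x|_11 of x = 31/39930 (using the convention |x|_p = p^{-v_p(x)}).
|31/39930|_11 = 1331

Step 1 — compute v_11(x) by factoring powers of 11 out of the numerator and denominator: v_11(31/39930) = -3. Step 2 — apply |x|_p = p^{-v_p(x)} = 11^{3} = 1331.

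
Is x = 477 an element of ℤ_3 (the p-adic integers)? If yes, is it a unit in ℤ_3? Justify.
x ∈ ℤ_3 but not a unit; v_3(x) = 2 > 0

ℤ_3 = {x ∈ ℚ_3 : v_3(x) ≥ 0} and ℤ_3^× = {x ∈ ℤ_3 : v_3(x) = 0}. Here v_3(477) = v_3(num) − v_3(den) = 2; compare against these criteria.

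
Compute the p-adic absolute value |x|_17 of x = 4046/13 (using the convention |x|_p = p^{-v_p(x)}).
|4046/13|_17 = 1/289

Step 1 — compute v_17(x) by factoring powers of 17 out of the numerator and denominator: v_17(4046/13) = 2. Step 2 — apply |x|_p = p^{-v_p(x)} = 17^{-2} = 1/289.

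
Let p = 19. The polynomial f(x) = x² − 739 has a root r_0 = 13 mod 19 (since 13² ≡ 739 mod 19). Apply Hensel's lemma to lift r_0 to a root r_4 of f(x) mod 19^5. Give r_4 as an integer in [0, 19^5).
r_4 = 1077009 (mod 2476099)

Hensel's recurrence: r_{i+1} = r_i − f(r_i)·(f′(r_i))^{-1} mod 19^{i+2}, with f′(x) = 2x. Iterate:
  r_0 = 13 (mod 19)
  r_1 = 146 (mod 361)
  r_2 = 146 (mod 6859)
  r_3 = 34441 (mod 130321)
  r_4 = 1077009 (mod 2476099)
Final: r_4 = 1077009, and one checks f(r_4) ≡ 0 mod 19^5.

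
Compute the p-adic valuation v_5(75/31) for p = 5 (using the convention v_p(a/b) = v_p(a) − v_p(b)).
v_5(75/31) = 2

Factor powers of 5 from the numerator and denominator of the reduced fraction: 75 = 5^2 · 3 and 31 = 5^0 · 31. Apply v_p(a/b) = v_p(a) − v_p(b): v_5(75/31) = 2 − 0 = 2.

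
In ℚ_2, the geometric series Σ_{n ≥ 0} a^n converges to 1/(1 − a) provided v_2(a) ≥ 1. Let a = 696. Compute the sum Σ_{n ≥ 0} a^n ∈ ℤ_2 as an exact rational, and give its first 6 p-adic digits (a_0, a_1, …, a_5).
Σ a^n = 1/(1 − a) = -1/695;  first 6 digits = (1, 0, 0, 1, 1, 1)

v_2(a) = 3 ≥ 1, so the series converges in ℤ_2 to 1/(1 − a) = 1/(1 − 696) = -1/695. Expand this rational in ℤ_2: compute digits iteratively via d_i = x_i mod 2, x_{i+1} = (x_i − d_i)/2. The first 6 digits are (1, 0, 0, 1, 1, 1).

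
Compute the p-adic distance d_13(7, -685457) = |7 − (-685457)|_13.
d_13(7, -685457) = 1/28561

Step 1 — x − y = 7 − (-685457) = 685464. Step 2 — v_13(685464) = 4 (factor: 685464 = (13^4 · 24); the sign does not affect v_p). Step 3 — |x − y|_13 = 13^{-4} = 1/28561.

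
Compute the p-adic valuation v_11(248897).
v_11(248897) = 4

v_11(n) is the largest exponent k such that 11^k divides n. Factor out: 248897 = 11^4 · 17. (Sign doesn't affect v_p.) So v_11(248897) = 4.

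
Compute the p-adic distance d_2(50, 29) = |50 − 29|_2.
d_2(50, 29) = 1

Step 1 — x − y = 50 − 29 = 21. Step 2 — v_2(21) = 0 (factor: 21 = (2^0 · 21); the sign does not affect v_p). Step 3 — |x − y|_2 = 2^{0} = 1.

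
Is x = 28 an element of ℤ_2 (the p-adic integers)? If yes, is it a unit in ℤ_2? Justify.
x ∈ ℤ_2 but not a unit; v_2(x) = 2 > 0

ℤ_2 = {x ∈ ℚ_2 : v_2(x) ≥ 0} and ℤ_2^× = {x ∈ ℤ_2 : v_2(x) = 0}. Here v_2(28) = v_2(num) − v_2(den) = 2; compare against these criteria.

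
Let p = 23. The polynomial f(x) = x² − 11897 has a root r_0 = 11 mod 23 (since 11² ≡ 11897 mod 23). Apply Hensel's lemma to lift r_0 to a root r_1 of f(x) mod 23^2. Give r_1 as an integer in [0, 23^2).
r_1 = 402 (mod 529)

Hensel's recurrence: r_{i+1} = r_i − f(r_i)·(f′(r_i))^{-1} mod 23^{i+2}, with f′(x) = 2x. Iterate:
  r_0 = 11 (mod 23)
  r_1 = 402 (mod 529)
Final: r_1 = 402, and one checks f(r_1) ≡ 0 mod 23^2.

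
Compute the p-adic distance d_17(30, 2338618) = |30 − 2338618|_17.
d_17(30, 2338618) = 1/83521

Step 1 — x − y = 30 − 2338618 = -2338588. Step 2 — v_17(-2338588) = 4 (factor: -2338588 = −(17^4 · 28); the sign does not affect v_p). Step 3 — |x − y|_17 = 17^{-4} = 1/83521.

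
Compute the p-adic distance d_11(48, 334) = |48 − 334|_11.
d_11(48, 334) = 1/11

Step 1 — x − y = 48 − 334 = -286. Step 2 — v_11(-286) = 1 (factor: -286 = −(11^1 · 26); the sign does not affect v_p). Step 3 — |x − y|_11 = 11^{-1} = 1/11.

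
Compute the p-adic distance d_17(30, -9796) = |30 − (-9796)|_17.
d_17(30, -9796) = 1/4913

Step 1 — x − y = 30 − (-9796) = 9826. Step 2 — v_17(9826) = 3 (factor: 9826 = (17^3 · 2); the sign does not affect v_p). Step 3 — |x − y|_17 = 17^{-3} = 1/4913.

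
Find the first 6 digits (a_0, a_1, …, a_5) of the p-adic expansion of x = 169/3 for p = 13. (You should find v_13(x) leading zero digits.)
(a_0, …, a_5) = (0, 0, 9, 8, 8, 8)

v_13(169/3) = 2, so a_0 = ... = a_1 = 0. Factor out: x = 13^2 · u with u = 1/3 a unit in ℤ_13. Expand u iteratively via a_{v+i} = u_i mod 13, u_{i+1} = (u_i − a_{v+i})/13:
  u_0 = 1/3;  a_2 = 9;  u_1 = (u_0 − 9)/13 = -2/3
  u_1 = -2/3;  a_3 = 8;  u_2 = (u_1 − 8)/13 = -2/3
  u_2 = -2/3;  a_4 = 8;  u_3 = (u_2 − 8)/13 = -2/3
  u_3 = -2/3;  a_5 = 8;  u_4 = (u_3 − 8)/13 = -2/3
Digits: (0, 0, 9, 8, 8, 8).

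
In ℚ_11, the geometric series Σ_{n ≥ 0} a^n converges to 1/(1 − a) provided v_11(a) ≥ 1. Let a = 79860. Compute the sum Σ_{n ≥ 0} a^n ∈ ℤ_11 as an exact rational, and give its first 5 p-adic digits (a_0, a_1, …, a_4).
Σ a^n = 1/(1 − a) = -1/79859;  first 5 digits = (1, 0, 0, 5, 5)

v_11(a) = 3 ≥ 1, so the series converges in ℤ_11 to 1/(1 − a) = 1/(1 − 79860) = -1/79859. Expand this rational in ℤ_11: compute digits iteratively via d_i = x_i mod 11, x_{i+1} = (x_i − d_i)/11. The first 5 digits are (1, 0, 0, 5, 5).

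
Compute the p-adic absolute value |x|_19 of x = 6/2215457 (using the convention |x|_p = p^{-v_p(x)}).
|6/2215457|_19 = 130321

Step 1 — compute v_19(x) by factoring powers of 19 out of the numerator and denominator: v_19(6/2215457) = -4. Step 2 — apply |x|_p = p^{-v_p(x)} = 19^{4} = 130321.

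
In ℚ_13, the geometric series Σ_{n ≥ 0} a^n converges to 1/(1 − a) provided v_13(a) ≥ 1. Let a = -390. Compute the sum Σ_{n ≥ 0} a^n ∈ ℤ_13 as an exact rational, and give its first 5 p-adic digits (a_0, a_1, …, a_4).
Σ a^n = 1/(1 − a) = 1/391;  first 5 digits = (1, 9, 0, 5, 4)

v_13(a) = 1 ≥ 1, so the series converges in ℤ_13 to 1/(1 − a) = 1/(1 − (-390)) = 1/391. Expand this rational in ℤ_13: compute digits iteratively via d_i = x_i mod 13, x_{i+1} = (x_i − d_i)/13. The first 5 digits are (1, 9, 0, 5, 4).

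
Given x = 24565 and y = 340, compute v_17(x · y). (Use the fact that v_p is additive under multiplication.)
v_17(8352100) = 4

v_p(x) = 3 (factor: 24565 = 17^3 · 5); v_p(y) = 1 (factor: 340 = 17^1 · 20). Additivity: v_p(xy) = v_p(x) + v_p(y) = 3 + 1 = 4. (Direct check: xy = 8352100 = 17^4 · (100).)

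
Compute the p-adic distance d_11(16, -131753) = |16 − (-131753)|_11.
d_11(16, -131753) = 1/14641

Step 1 — x − y = 16 − (-131753) = 131769. Step 2 — v_11(131769) = 4 (factor: 131769 = (11^4 · 9); the sign does not affect v_p). Step 3 — |x − y|_11 = 11^{-4} = 1/14641.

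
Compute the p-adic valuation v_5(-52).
v_5(-52) = 0

v_5(n) is the largest exponent k such that 5^k divides n. Factor out: -52 = -5^0 · 52. (Sign doesn't affect v_p.) So v_5(-52) = 0.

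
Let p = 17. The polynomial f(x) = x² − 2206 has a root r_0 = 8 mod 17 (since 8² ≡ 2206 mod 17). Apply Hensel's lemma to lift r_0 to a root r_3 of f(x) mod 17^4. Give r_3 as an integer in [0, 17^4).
r_3 = 29656 (mod 83521)

Hensel's recurrence: r_{i+1} = r_i − f(r_i)·(f′(r_i))^{-1} mod 17^{i+2}, with f′(x) = 2x. Iterate:
  r_0 = 8 (mod 17)
  r_1 = 178 (mod 289)
  r_2 = 178 (mod 4913)
  r_3 = 29656 (mod 83521)
Final: r_3 = 29656, and one checks f(r_3) ≡ 0 mod 17^4.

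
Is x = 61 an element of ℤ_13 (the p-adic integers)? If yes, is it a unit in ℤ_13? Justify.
x ∈ ℤ_13^× (unit); v_13(x) = 0

ℤ_13 = {x ∈ ℚ_13 : v_13(x) ≥ 0} and ℤ_13^× = {x ∈ ℤ_13 : v_13(x) = 0}. Here v_13(61) = v_13(num) − v_13(den) = 0; compare against these criteria.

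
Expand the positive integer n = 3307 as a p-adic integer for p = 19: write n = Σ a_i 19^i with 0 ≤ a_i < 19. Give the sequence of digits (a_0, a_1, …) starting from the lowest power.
(a_0, a_1, …) = (1, 3, 9)

Repeated division by 19 gives the digits low-to-high: 3307 = 1 + 3·19^1 + 9·19^2. Digit sequence: (1, 3, 9).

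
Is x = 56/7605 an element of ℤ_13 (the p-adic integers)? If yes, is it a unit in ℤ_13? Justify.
x ∉ ℤ_13 (v_13(x) = -2 < 0)

ℤ_13 = {x ∈ ℚ_13 : v_13(x) ≥ 0} and ℤ_13^× = {x ∈ ℤ_13 : v_13(x) = 0}. Here v_13(56/7605) = v_13(num) − v_13(den) = -2; compare against these criteria.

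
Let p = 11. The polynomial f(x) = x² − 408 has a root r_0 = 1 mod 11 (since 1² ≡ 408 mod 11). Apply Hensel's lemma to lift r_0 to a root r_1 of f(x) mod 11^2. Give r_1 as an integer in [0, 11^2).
r_1 = 23 (mod 121)

Hensel's recurrence: r_{i+1} = r_i − f(r_i)·(f′(r_i))^{-1} mod 11^{i+2}, with f′(x) = 2x. Iterate:
  r_0 = 1 (mod 11)
  r_1 = 23 (mod 121)
Final: r_1 = 23, and one checks f(r_1) ≡ 0 mod 11^2.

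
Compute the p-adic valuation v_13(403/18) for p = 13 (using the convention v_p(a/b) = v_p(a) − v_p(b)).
v_13(403/18) = 1

Factor powers of 13 from the numerator and denominator of the reduced fraction: 403 = 13^1 · 31 and 18 = 13^0 · 18. Apply v_p(a/b) = v_p(a) − v_p(b): v_13(403/18) = 1 − 0 = 1.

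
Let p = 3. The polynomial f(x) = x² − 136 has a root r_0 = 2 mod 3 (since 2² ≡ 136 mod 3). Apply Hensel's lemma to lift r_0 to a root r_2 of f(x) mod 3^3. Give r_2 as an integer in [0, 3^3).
r_2 = 26 (mod 27)

Hensel's recurrence: r_{i+1} = r_i − f(r_i)·(f′(r_i))^{-1} mod 3^{i+2}, with f′(x) = 2x. Iterate:
  r_0 = 2 (mod 3)
  r_1 = 8 (mod 9)
  r_2 = 26 (mod 27)
Final: r_2 = 26, and one checks f(r_2) ≡ 0 mod 3^3.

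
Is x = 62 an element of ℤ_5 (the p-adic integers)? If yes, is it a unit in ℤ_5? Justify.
x ∈ ℤ_5^× (unit); v_5(x) = 0

ℤ_5 = {x ∈ ℚ_5 : v_5(x) ≥ 0} and ℤ_5^× = {x ∈ ℤ_5 : v_5(x) = 0}. Here v_5(62) = v_5(num) − v_5(den) = 0; compare against these criteria.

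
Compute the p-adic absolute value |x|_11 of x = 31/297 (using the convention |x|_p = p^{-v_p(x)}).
|31/297|_11 = 11

Step 1 — compute v_11(x) by factoring powers of 11 out of the numerator and denominator: v_11(31/297) = -1. Step 2 — apply |x|_p = p^{-v_p(x)} = 11^{1} = 11.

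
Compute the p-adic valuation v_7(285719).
v_7(285719) = 5

v_7(n) is the largest exponent k such that 7^k divides n. Factor out: 285719 = 7^5 · 17. (Sign doesn't affect v_p.) So v_7(285719) = 5.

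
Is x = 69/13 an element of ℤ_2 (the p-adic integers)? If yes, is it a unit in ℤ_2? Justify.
x ∈ ℤ_2^× (unit); v_2(x) = 0

ℤ_2 = {x ∈ ℚ_2 : v_2(x) ≥ 0} and ℤ_2^× = {x ∈ ℤ_2 : v_2(x) = 0}. Here v_2(69/13) = v_2(num) − v_2(den) = 0; compare against these criteria.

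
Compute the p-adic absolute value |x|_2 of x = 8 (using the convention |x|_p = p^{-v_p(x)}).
|8|_2 = 1/8

Step 1 — compute v_2(x) by factoring powers of 2 out of the numerator and denominator: v_2(8) = 3. Step 2 — apply |x|_p = p^{-v_p(x)} = 2^{-3} = 1/8.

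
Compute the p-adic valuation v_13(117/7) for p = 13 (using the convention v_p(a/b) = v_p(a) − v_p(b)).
v_13(117/7) = 1

Factor powers of 13 from the numerator and denominator of the reduced fraction: 117 = 13^1 · 9 and 7 = 13^0 · 7. Apply v_p(a/b) = v_p(a) − v_p(b): v_13(117/7) = 1 − 0 = 1.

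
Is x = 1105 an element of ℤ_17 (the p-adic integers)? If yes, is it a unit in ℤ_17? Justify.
x ∈ ℤ_17 but not a unit; v_17(x) = 1 > 0

ℤ_17 = {x ∈ ℚ_17 : v_17(x) ≥ 0} and ℤ_17^× = {x ∈ ℤ_17 : v_17(x) = 0}. Here v_17(1105) = v_17(num) − v_17(den) = 1; compare against these criteria.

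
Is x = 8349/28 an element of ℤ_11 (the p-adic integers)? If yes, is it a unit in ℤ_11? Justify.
x ∈ ℤ_11 but not a unit; v_11(x) = 2 > 0

ℤ_11 = {x ∈ ℚ_11 : v_11(x) ≥ 0} and ℤ_11^× = {x ∈ ℤ_11 : v_11(x) = 0}. Here v_11(8349/28) = v_11(num) − v_11(den) = 2; compare against these criteria.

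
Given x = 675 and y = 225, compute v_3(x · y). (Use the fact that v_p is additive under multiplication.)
v_3(151875) = 5

v_p(x) = 3 (factor: 675 = 3^3 · 25); v_p(y) = 2 (factor: 225 = 3^2 · 25). Additivity: v_p(xy) = v_p(x) + v_p(y) = 3 + 2 = 5. (Direct check: xy = 151875 = 3^5 · (625).)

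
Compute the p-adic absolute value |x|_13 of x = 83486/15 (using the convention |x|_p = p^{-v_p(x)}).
|83486/15|_13 = 1/2197

Step 1 — compute v_13(x) by factoring powers of 13 out of the numerator and denominator: v_13(83486/15) = 3. Step 2 — apply |x|_p = p^{-v_p(x)} = 13^{-3} = 1/2197.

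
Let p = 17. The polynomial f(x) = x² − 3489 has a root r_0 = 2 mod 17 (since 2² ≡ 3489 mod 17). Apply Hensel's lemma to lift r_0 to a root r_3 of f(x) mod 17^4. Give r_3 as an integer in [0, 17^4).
r_3 = 13228 (mod 83521)

Hensel's recurrence: r_{i+1} = r_i − f(r_i)·(f′(r_i))^{-1} mod 17^{i+2}, with f′(x) = 2x. Iterate:
  r_0 = 2 (mod 17)
  r_1 = 223 (mod 289)
  r_2 = 3402 (mod 4913)
  r_3 = 13228 (mod 83521)
Final: r_3 = 13228, and one checks f(r_3) ≡ 0 mod 17^4.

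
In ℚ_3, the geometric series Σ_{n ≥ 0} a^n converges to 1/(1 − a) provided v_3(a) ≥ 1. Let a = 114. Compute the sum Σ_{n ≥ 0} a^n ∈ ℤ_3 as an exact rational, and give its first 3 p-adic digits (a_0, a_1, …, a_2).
Σ a^n = 1/(1 − a) = -1/113;  first 3 digits = (1, 2, 1)

v_3(a) = 1 ≥ 1, so the series converges in ℤ_3 to 1/(1 − a) = 1/(1 − 114) = -1/113. Expand this rational in ℤ_3: compute digits iteratively via d_i = x_i mod 3, x_{i+1} = (x_i − d_i)/3. The first 3 digits are (1, 2, 1).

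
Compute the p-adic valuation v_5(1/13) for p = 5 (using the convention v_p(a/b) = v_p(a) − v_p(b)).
v_5(1/13) = 0

Factor powers of 5 from the numerator and denominator of the reduced fraction: 1 = 5^0 · 1 and 13 = 5^0 · 13. Apply v_p(a/b) = v_p(a) − v_p(b): v_5(1/13) = 0 − 0 = 0.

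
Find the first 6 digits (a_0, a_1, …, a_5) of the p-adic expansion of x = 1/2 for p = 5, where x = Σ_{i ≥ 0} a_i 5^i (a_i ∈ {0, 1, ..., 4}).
(a_0, …, a_5) = (3, 2, 2, 2, 2, 2)

v_5(1/2) = 0 (numerator and denominator both coprime to 5), so x ∈ ℤ_5^×. Compute digits iteratively via a_i = x_i mod 5, x_{i+1} = (x_i − a_i)/5, with x_0 = x:
  x_0 = 1/2;  a_0 = 3;  x_1 = (x_0 − 3)/5 = -1/2
  x_1 = -1/2;  a_1 = 2;  x_2 = (x_1 − 2)/5 = -1/2
  x_2 = -1/2;  a_2 = 2;  x_3 = (x_2 − 2)/5 = -1/2
  x_3 = -1/2;  a_3 = 2;  x_4 = (x_3 − 2)/5 = -1/2
  x_4 = -1/2;  a_4 = 2;  x_5 = (x_4 − 2)/5 = -1/2
  x_5 = -1/2;  a_5 = 2;  x_6 = (x_5 − 2)/5 = -1/2
Digits: (3, 2, 2, 2, 2, 2).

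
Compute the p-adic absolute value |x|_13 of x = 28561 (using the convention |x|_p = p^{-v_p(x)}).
|28561|_13 = 1/28561

Step 1 — compute v_13(x) by factoring powers of 13 out of the numerator and denominator: v_13(28561) = 4. Step 2 — apply |x|_p = p^{-v_p(x)} = 13^{-4} = 1/28561.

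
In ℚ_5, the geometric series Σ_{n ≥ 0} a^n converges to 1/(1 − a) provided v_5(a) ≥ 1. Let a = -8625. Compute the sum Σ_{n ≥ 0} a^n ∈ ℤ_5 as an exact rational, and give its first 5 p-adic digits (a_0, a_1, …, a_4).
Σ a^n = 1/(1 − a) = 1/8626;  first 5 digits = (1, 0, 0, 1, 1)

v_5(a) = 3 ≥ 1, so the series converges in ℤ_5 to 1/(1 − a) = 1/(1 − (-8625)) = 1/8626. Expand this rational in ℤ_5: compute digits iteratively via d_i = x_i mod 5, x_{i+1} = (x_i − d_i)/5. The first 5 digits are (1, 0, 0, 1, 1).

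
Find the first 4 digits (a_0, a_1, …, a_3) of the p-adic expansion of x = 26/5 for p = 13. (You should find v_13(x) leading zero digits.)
(a_0, …, a_3) = (0, 3, 5, 10)

v_13(26/5) = 1, so a_0 = ... = a_0 = 0. Factor out: x = 13^1 · u with u = 2/5 a unit in ℤ_13. Expand u iteratively via a_{v+i} = u_i mod 13, u_{i+1} = (u_i − a_{v+i})/13:
  u_0 = 2/5;  a_1 = 3;  u_1 = (u_0 − 3)/13 = -1/5
  u_1 = -1/5;  a_2 = 5;  u_2 = (u_1 − 5)/13 = -2/5
  u_2 = -2/5;  a_3 = 10;  u_3 = (u_2 − 10)/13 = -4/5
Digits: (0, 3, 5, 10).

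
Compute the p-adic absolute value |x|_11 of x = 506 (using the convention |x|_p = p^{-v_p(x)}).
|506|_11 = 1/11

Step 1 — compute v_11(x) by factoring powers of 11 out of the numerator and denominator: v_11(506) = 1. Step 2 — apply |x|_p = p^{-v_p(x)} = 11^{-1} = 1/11.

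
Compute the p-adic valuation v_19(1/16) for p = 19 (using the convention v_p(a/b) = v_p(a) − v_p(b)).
v_19(1/16) = 0

Factor powers of 19 from the numerator and denominator of the reduced fraction: 1 = 19^0 · 1 and 16 = 19^0 · 16. Apply v_p(a/b) = v_p(a) − v_p(b): v_19(1/16) = 0 − 0 = 0.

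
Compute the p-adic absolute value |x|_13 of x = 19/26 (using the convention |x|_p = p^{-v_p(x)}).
|19/26|_13 = 13

Step 1 — compute v_13(x) by factoring powers of 13 out of the numerator and denominator: v_13(19/26) = -1. Step 2 — apply |x|_p = p^{-v_p(x)} = 13^{1} = 13.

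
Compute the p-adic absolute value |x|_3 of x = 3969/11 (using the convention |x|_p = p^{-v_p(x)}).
|3969/11|_3 = 1/81

Step 1 — compute v_3(x) by factoring powers of 3 out of the numerator and denominator: v_3(3969/11) = 4. Step 2 — apply |x|_p = p^{-v_p(x)} = 3^{-4} = 1/81.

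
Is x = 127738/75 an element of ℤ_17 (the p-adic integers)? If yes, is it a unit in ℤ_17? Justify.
x ∈ ℤ_17 but not a unit; v_17(x) = 3 > 0

ℤ_17 = {x ∈ ℚ_17 : v_17(x) ≥ 0} and ℤ_17^× = {x ∈ ℤ_17 : v_17(x) = 0}. Here v_17(127738/75) = v_17(num) − v_17(den) = 3; compare against these criteria.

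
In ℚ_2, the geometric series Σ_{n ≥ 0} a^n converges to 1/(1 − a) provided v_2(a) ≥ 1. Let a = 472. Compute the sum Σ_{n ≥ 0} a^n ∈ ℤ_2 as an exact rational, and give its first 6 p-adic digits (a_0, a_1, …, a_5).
Σ a^n = 1/(1 − a) = -1/471;  first 6 digits = (1, 0, 0, 1, 1, 0)

v_2(a) = 3 ≥ 1, so the series converges in ℤ_2 to 1/(1 − a) = 1/(1 − 472) = -1/471. Expand this rational in ℤ_2: compute digits iteratively via d_i = x_i mod 2, x_{i+1} = (x_i − d_i)/2. The first 6 digits are (1, 0, 0, 1, 1, 0).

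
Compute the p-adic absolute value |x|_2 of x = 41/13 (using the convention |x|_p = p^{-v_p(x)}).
|41/13|_2 = 1

Step 1 — compute v_2(x) by factoring powers of 2 out of the numerator and denominator: v_2(41/13) = 0. Step 2 — apply |x|_p = p^{-v_p(x)} = 2^{0} = 1.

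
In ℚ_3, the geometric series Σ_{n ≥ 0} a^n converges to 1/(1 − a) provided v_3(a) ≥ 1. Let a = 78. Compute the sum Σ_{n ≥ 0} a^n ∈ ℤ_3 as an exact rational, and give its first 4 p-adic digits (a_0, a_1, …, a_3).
Σ a^n = 1/(1 − a) = -1/77;  first 4 digits = (1, 2, 0, 2)

v_3(a) = 1 ≥ 1, so the series converges in ℤ_3 to 1/(1 − a) = 1/(1 − 78) = -1/77. Expand this rational in ℤ_3: compute digits iteratively via d_i = x_i mod 3, x_{i+1} = (x_i − d_i)/3. The first 4 digits are (1, 2, 0, 2).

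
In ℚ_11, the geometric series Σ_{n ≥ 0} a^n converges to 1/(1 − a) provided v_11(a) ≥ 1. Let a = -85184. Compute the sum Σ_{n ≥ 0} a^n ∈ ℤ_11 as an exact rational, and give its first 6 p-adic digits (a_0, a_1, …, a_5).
Σ a^n = 1/(1 − a) = 1/85185;  first 6 digits = (1, 0, 0, 2, 5, 10)

v_11(a) = 3 ≥ 1, so the series converges in ℤ_11 to 1/(1 − a) = 1/(1 − (-85184)) = 1/85185. Expand this rational in ℤ_11: compute digits iteratively via d_i = x_i mod 11, x_{i+1} = (x_i − d_i)/11. The first 6 digits are (1, 0, 0, 2, 5, 10).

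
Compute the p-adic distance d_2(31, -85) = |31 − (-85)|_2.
d_2(31, -85) = 1/4

Step 1 — x − y = 31 − (-85) = 116. Step 2 — v_2(116) = 2 (factor: 116 = (2^2 · 29); the sign does not affect v_p). Step 3 — |x − y|_2 = 2^{-2} = 1/4.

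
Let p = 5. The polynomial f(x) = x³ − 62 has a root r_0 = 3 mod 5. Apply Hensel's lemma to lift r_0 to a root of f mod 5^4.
r_3 = 533 (mod 625)

Hensel: r_{i+1} = r_i − f(r_i)/f′(r_i) mod 5^{i+2}, where f′(x) = 3x². Iterate:
  r_0 = 3 (mod 5)
  r_1 = 8 (mod 25)
  r_2 = 33 (mod 125)
  r_3 = 533 (mod 625)
Final: r = 533 with f(r) ≡ 0 mod 5^4.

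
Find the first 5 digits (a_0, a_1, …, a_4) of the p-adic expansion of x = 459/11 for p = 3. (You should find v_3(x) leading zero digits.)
(a_0, …, a_4) = (0, 0, 0, 1, 1)

v_3(459/11) = 3, so a_0 = ... = a_2 = 0. Factor out: x = 3^3 · u with u = 17/11 a unit in ℤ_3. Expand u iteratively via a_{v+i} = u_i mod 3, u_{i+1} = (u_i − a_{v+i})/3:
  u_0 = 17/11;  a_3 = 1;  u_1 = (u_0 − 1)/3 = 2/11
  u_1 = 2/11;  a_4 = 1;  u_2 = (u_1 − 1)/3 = -3/11
Digits: (0, 0, 0, 1, 1).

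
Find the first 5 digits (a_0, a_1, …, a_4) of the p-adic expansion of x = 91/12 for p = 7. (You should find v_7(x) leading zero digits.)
(a_0, …, a_4) = (0, 4, 6, 2, 6)

v_7(91/12) = 1, so a_0 = ... = a_0 = 0. Factor out: x = 7^1 · u with u = 13/12 a unit in ℤ_7. Expand u iteratively via a_{v+i} = u_i mod 7, u_{i+1} = (u_i − a_{v+i})/7:
  u_0 = 13/12;  a_1 = 4;  u_1 = (u_0 − 4)/7 = -5/12
  u_1 = -5/12;  a_2 = 6;  u_2 = (u_1 − 6)/7 = -11/12
  u_2 = -11/12;  a_3 = 2;  u_3 = (u_2 − 2)/7 = -5/12
  u_3 = -5/12;  a_4 = 6;  u_4 = (u_3 − 6)/7 = -11/12
Digits: (0, 4, 6, 2, 6).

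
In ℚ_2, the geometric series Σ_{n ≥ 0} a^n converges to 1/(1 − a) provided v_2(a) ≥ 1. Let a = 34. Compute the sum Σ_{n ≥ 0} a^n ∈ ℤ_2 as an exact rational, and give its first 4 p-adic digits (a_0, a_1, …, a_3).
Σ a^n = 1/(1 − a) = -1/33;  first 4 digits = (1, 1, 1, 1)

v_2(a) = 1 ≥ 1, so the series converges in ℤ_2 to 1/(1 − a) = 1/(1 − 34) = -1/33. Expand this rational in ℤ_2: compute digits iteratively via d_i = x_i mod 2, x_{i+1} = (x_i − d_i)/2. The first 4 digits are (1, 1, 1, 1).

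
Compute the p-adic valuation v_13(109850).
v_13(109850) = 3

v_13(n) is the largest exponent k such that 13^k divides n. Factor out: 109850 = 13^3 · 50. (Sign doesn't affect v_p.) So v_13(109850) = 3.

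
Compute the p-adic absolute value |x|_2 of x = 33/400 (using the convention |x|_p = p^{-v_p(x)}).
|33/400|_2 = 16

Step 1 — compute v_2(x) by factoring powers of 2 out of the numerator and denominator: v_2(33/400) = -4. Step 2 — apply |x|_p = p^{-v_p(x)} = 2^{4} = 16.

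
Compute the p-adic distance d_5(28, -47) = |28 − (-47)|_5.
d_5(28, -47) = 1/25

Step 1 — x − y = 28 − (-47) = 75. Step 2 — v_5(75) = 2 (factor: 75 = (5^2 · 3); the sign does not affect v_p). Step 3 — |x − y|_5 = 5^{-2} = 1/25.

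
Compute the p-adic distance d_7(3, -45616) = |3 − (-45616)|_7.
d_7(3, -45616) = 1/2401

Step 1 — x − y = 3 − (-45616) = 45619. Step 2 — v_7(45619) = 4 (factor: 45619 = (7^4 · 19); the sign does not affect v_p). Step 3 — |x − y|_7 = 7^{-4} = 1/2401.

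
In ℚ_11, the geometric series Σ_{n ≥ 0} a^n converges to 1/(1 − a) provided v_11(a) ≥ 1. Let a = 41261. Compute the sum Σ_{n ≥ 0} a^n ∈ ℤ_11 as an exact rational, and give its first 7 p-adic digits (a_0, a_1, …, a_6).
Σ a^n = 1/(1 − a) = -1/41260;  first 7 digits = (1, 0, 0, 9, 2, 0, 4)

v_11(a) = 3 ≥ 1, so the series converges in ℤ_11 to 1/(1 − a) = 1/(1 − 41261) = -1/41260. Expand this rational in ℤ_11: compute digits iteratively via d_i = x_i mod 11, x_{i+1} = (x_i − d_i)/11. The first 7 digits are (1, 0, 0, 9, 2, 0, 4).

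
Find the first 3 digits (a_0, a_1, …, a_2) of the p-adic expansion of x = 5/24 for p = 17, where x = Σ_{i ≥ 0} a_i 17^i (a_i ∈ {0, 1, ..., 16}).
(a_0, …, a_2) = (8, 13, 7)

v_17(5/24) = 0 (numerator and denominator both coprime to 17), so x ∈ ℤ_17^×. Compute digits iteratively via a_i = x_i mod 17, x_{i+1} = (x_i − a_i)/17, with x_0 = x:
  x_0 = 5/24;  a_0 = 8;  x_1 = (x_0 − 8)/17 = -11/24
  x_1 = -11/24;  a_1 = 13;  x_2 = (x_1 − 13)/17 = -19/24
  x_2 = -19/24;  a_2 = 7;  x_3 = (x_2 − 7)/17 = -11/24
Digits: (8, 13, 7).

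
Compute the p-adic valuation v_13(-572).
v_13(-572) = 1

v_13(n) is the largest exponent k such that 13^k divides n. Factor out: -572 = -13^1 · 44. (Sign doesn't affect v_p.) So v_13(-572) = 1.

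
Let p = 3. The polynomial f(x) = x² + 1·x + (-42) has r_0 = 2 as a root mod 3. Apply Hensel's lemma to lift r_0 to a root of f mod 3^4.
r_3 = 74 (mod 81)

Hensel: r_{i+1} = r_i − f(r_i)·(f′(r_i))^{-1} mod 3^{i+2}, f′(x) = 2x + 1. Iterate:
  r_0 = 2 (mod 3)
  r_1 = 2 (mod 9)
  r_2 = 20 (mod 27)
  r_3 = 74 (mod 81)
Final: r = 74 satisfies f(r) ≡ 0 mod 3^4.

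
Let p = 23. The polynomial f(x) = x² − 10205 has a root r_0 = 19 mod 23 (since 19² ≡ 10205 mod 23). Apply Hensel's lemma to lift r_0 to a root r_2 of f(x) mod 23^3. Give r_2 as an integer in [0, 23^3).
r_2 = 6459 (mod 12167)

Hensel's recurrence: r_{i+1} = r_i − f(r_i)·(f′(r_i))^{-1} mod 23^{i+2}, with f′(x) = 2x. Iterate:
  r_0 = 19 (mod 23)
  r_1 = 111 (mod 529)
  r_2 = 6459 (mod 12167)
Final: r_2 = 6459, and one checks f(r_2) ≡ 0 mod 23^3.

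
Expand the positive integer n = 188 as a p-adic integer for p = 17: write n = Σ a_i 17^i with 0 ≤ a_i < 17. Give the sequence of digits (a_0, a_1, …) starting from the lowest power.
(a_0, a_1, …) = (1, 11)

Repeated division by 17 gives the digits low-to-high: 188 = 1 + 11·17^1. Digit sequence: (1, 11).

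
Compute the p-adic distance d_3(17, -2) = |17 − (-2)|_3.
d_3(17, -2) = 1

Step 1 — x − y = 17 − (-2) = 19. Step 2 — v_3(19) = 0 (factor: 19 = (3^0 · 19); the sign does not affect v_p). Step 3 — |x − y|_3 = 3^{0} = 1.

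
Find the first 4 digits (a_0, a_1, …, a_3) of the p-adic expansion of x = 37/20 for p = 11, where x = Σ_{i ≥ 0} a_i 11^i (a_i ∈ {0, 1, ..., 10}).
(a_0, …, a_3) = (9, 1, 7, 1)

v_11(37/20) = 0 (numerator and denominator both coprime to 11), so x ∈ ℤ_11^×. Compute digits iteratively via a_i = x_i mod 11, x_{i+1} = (x_i − a_i)/11, with x_0 = x:
  x_0 = 37/20;  a_0 = 9;  x_1 = (x_0 − 9)/11 = -13/20
  x_1 = -13/20;  a_1 = 1;  x_2 = (x_1 − 1)/11 = -3/20
  x_2 = -3/20;  a_2 = 7;  x_3 = (x_2 − 7)/11 = -13/20
  x_3 = -13/20;  a_3 = 1;  x_4 = (x_3 − 1)/11 = -3/20
Digits: (9, 1, 7, 1).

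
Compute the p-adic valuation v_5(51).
v_5(51) = 0

v_5(n) is the largest exponent k such that 5^k divides n. Factor out: 51 = 5^0 · 51. (Sign doesn't affect v_p.) So v_5(51) = 0.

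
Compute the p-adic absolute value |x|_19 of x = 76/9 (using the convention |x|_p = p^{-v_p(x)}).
|76/9|_19 = 1/19

Step 1 — compute v_19(x) by factoring powers of 19 out of the numerator and denominator: v_19(76/9) = 1. Step 2 — apply |x|_p = p^{-v_p(x)} = 19^{-1} = 1/19.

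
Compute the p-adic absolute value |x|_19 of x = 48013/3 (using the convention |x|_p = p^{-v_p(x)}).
|48013/3|_19 = 1/6859

Step 1 — compute v_19(x) by factoring powers of 19 out of the numerator and denominator: v_19(48013/3) = 3. Step 2 — apply |x|_p = p^{-v_p(x)} = 19^{-3} = 1/6859.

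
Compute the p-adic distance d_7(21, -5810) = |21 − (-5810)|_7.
d_7(21, -5810) = 1/343

Step 1 — x − y = 21 − (-5810) = 5831. Step 2 — v_7(5831) = 3 (factor: 5831 = (7^3 · 17); the sign does not affect v_p). Step 3 — |x − y|_7 = 7^{-3} = 1/343.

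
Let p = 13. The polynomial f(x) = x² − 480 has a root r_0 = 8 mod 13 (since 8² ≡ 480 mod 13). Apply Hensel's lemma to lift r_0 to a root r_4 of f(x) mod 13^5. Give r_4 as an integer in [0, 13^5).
r_4 = 198271 (mod 371293)

Hensel's recurrence: r_{i+1} = r_i − f(r_i)·(f′(r_i))^{-1} mod 13^{i+2}, with f′(x) = 2x. Iterate:
  r_0 = 8 (mod 13)
  r_1 = 34 (mod 169)
  r_2 = 541 (mod 2197)
  r_3 = 26905 (mod 28561)
  r_4 = 198271 (mod 371293)
Final: r_4 = 198271, and one checks f(r_4) ≡ 0 mod 13^5.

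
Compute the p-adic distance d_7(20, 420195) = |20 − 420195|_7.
d_7(20, 420195) = 1/16807

Step 1 — x − y = 20 − 420195 = -420175. Step 2 — v_7(-420175) = 5 (factor: -420175 = −(7^5 · 25); the sign does not affect v_p). Step 3 — |x − y|_7 = 7^{-5} = 1/16807.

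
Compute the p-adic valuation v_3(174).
v_3(174) = 1

v_3(n) is the largest exponent k such that 3^k divides n. Factor out: 174 = 3^1 · 58. (Sign doesn't affect v_p.) So v_3(174) = 1.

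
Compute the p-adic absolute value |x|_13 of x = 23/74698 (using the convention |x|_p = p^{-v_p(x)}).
|23/74698|_13 = 2197

Step 1 — compute v_13(x) by factoring powers of 13 out of the numerator and denominator: v_13(23/74698) = -3. Step 2 — apply |x|_p = p^{-v_p(x)} = 13^{3} = 2197.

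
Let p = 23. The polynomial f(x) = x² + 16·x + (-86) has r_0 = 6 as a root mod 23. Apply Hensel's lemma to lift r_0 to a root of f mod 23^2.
r_1 = 420 (mod 529)

Hensel: r_{i+1} = r_i − f(r_i)·(f′(r_i))^{-1} mod 23^{i+2}, f′(x) = 2x + 16. Iterate:
  r_0 = 6 (mod 23)
  r_1 = 420 (mod 529)
Final: r = 420 satisfies f(r) ≡ 0 mod 23^2.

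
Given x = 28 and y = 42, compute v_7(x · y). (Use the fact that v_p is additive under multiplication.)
v_7(1176) = 2

v_p(x) = 1 (factor: 28 = 7^1 · 4); v_p(y) = 1 (factor: 42 = 7^1 · 6). Additivity: v_p(xy) = v_p(x) + v_p(y) = 1 + 1 = 2. (Direct check: xy = 1176 = 7^2 · (24).)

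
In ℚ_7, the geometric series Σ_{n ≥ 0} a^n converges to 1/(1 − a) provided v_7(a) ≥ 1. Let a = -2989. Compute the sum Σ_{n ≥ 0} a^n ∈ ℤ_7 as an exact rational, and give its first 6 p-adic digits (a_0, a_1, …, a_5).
Σ a^n = 1/(1 − a) = 1/2990;  first 6 digits = (1, 0, 2, 5, 2, 6)

v_7(a) = 2 ≥ 1, so the series converges in ℤ_7 to 1/(1 − a) = 1/(1 − (-2989)) = 1/2990. Expand this rational in ℤ_7: compute digits iteratively via d_i = x_i mod 7, x_{i+1} = (x_i − d_i)/7. The first 6 digits are (1, 0, 2, 5, 2, 6).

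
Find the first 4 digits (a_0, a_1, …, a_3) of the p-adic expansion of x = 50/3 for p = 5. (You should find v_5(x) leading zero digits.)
(a_0, …, a_3) = (0, 0, 4, 1)

v_5(50/3) = 2, so a_0 = ... = a_1 = 0. Factor out: x = 5^2 · u with u = 2/3 a unit in ℤ_5. Expand u iteratively via a_{v+i} = u_i mod 5, u_{i+1} = (u_i − a_{v+i})/5:
  u_0 = 2/3;  a_2 = 4;  u_1 = (u_0 − 4)/5 = -2/3
  u_1 = -2/3;  a_3 = 1;  u_2 = (u_1 − 1)/5 = -1/3
Digits: (0, 0, 4, 1).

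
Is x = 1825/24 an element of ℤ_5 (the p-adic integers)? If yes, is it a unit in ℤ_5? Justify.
x ∈ ℤ_5 but not a unit; v_5(x) = 2 > 0

ℤ_5 = {x ∈ ℚ_5 : v_5(x) ≥ 0} and ℤ_5^× = {x ∈ ℤ_5 : v_5(x) = 0}. Here v_5(1825/24) = v_5(num) − v_5(den) = 2; compare against these criteria.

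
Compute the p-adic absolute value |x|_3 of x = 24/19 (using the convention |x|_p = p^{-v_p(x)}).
|24/19|_3 = 1/3

Step 1 — compute v_3(x) by factoring powers of 3 out of the numerator and denominator: v_3(24/19) = 1. Step 2 — apply |x|_p = p^{-v_p(x)} = 3^{-1} = 1/3.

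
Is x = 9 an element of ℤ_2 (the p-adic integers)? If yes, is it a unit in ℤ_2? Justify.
x ∈ ℤ_2^× (unit); v_2(x) = 0

ℤ_2 = {x ∈ ℚ_2 : v_2(x) ≥ 0} and ℤ_2^× = {x ∈ ℤ_2 : v_2(x) = 0}. Here v_2(9) = v_2(num) − v_2(den) = 0; compare against these criteria.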